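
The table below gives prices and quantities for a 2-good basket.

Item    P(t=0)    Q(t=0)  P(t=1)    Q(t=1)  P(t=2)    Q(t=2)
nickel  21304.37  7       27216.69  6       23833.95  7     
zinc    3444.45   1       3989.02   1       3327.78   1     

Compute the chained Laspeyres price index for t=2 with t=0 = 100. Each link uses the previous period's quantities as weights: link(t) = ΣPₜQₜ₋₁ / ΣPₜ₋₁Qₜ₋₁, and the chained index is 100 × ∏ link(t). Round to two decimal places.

Link t=0→t=1:
ΣP(t=1)Q(t=0) = 27216.69×7 + 3989.02×1 = 190516.83 + 3989.02 = 194505.85
ΣP(t=0)Q(t=0) = 21304.37×7 + 3444.45×1 = 149130.59 + 3444.45 = 152575.04
link = 194505.85/152575.04 = 1.274821
Link t=1→t=2:
ΣP(t=2)Q(t=1) = 23833.95×6 + 3327.78×1 = 143003.7 + 3327.78 = 146331.48
ΣP(t=1)Q(t=1) = 27216.69×6 + 3989.02×1 = 163300.14 + 3989.02 = 167289.16
link = 146331.48/167289.16 = 0.874722
Chained index = 100 × 1.274821 × 0.874722 = 111.5114

111.51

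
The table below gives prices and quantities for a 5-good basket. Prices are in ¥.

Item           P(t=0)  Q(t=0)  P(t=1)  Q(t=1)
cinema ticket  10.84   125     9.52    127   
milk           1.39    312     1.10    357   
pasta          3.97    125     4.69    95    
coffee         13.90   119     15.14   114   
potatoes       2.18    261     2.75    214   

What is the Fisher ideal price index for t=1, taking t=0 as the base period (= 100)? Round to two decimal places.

Laspeyres component (base-period weights):
ΣP(t=1)Q(t=0) = 9.52×125 + 1.10×312 + 4.69×125 + 15.14×119 + 2.75×261 = 1190 + 343.2 + 586.25 + 1801.66 + 717.75 = 4638.86
ΣP(t=0)Q(t=0) = 10.84×125 + 1.39×312 + 3.97×125 + 13.90×119 + 2.18×261 = 1355 + 433.68 + 496.25 + 1654.1 + 568.98 = 4508.01
L = 4638.86 / 4508.01 × 100 = 102.9026
Paasche component (current-period weights):
ΣP(t=1)Q(t=1) = 9.52×127 + 1.10×357 + 4.69×95 + 15.14×114 + 2.75×214 = 1209.04 + 392.7 + 445.55 + 1725.96 + 588.5 = 4361.75
ΣP(t=0)Q(t=1) = 10.84×127 + 1.39×357 + 3.97×95 + 13.90×114 + 2.18×214 = 1376.68 + 496.23 + 377.15 + 1584.6 + 466.52 = 4301.18
P = 4361.75 / 4301.18 × 100 = 101.4082
Fisher = √(L × P) = √(102.9026 × 101.4082) = 102.1527

102.15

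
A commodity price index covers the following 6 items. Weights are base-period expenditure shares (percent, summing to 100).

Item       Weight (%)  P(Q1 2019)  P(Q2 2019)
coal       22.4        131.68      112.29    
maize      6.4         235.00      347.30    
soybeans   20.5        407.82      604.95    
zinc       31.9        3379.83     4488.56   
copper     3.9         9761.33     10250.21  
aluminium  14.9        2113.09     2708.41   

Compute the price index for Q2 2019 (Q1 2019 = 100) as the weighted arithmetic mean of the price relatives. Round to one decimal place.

coal: 22.4 × (112.29/131.68) = 22.4 × 0.852749 = 19.1016
maize: 6.4 × (347.30/235.00) = 6.4 × 1.477872 = 9.4584
soybeans: 20.5 × (604.95/407.82) = 20.5 × 1.483375 = 30.4092
zinc: 31.9 × (4488.56/3379.83) = 31.9 × 1.328043 = 42.3646
copper: 3.9 × (10250.21/9761.33) = 3.9 × 1.050083 = 4.0953
aluminium: 14.9 × (2708.41/2113.09) = 14.9 × 1.281730 = 19.0978
Index = Σ wᵢ·(p₁ᵢ/p₀ᵢ) = 19.1016 + 9.4584 + 30.4092 + 42.3646 + 4.0953 + 19.0978 = 124.5268

124.5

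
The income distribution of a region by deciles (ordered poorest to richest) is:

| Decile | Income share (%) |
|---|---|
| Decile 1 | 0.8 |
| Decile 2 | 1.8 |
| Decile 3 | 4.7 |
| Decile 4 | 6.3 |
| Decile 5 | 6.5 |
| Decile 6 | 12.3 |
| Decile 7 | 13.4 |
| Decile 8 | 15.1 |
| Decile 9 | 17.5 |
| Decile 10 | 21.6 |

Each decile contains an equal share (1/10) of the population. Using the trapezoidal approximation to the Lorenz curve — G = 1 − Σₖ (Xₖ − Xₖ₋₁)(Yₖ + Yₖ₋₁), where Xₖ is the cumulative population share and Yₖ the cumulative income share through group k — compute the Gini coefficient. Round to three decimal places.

0.376

Cumulative income shares Yₖ: 0.0080, 0.0260, 0.0730, 0.1360, 0.2010, 0.3240, 0.4580, 0.6090, 0.7840, 1.0000
Σ (Xₖ−Xₖ₋₁)(Yₖ+Yₖ₋₁) = (1/10)(0.0080+0.0000) + (1/10)(0.0260+0.0080) + (1/10)(0.0730+0.0260) + (1/10)(0.1360+0.0730) + (1/10)(0.2010+0.1360) + (1/10)(0.3240+0.2010) + (1/10)(0.4580+0.3240) + (1/10)(0.6090+0.4580) + (1/10)(0.7840+0.6090) + (1/10)(1.0000+0.7840)
  = 0.0008 + 0.0034 + 0.0099 + 0.0209 + 0.0337 + 0.0525 + 0.0782 + 0.1067 + 0.1393 + 0.1784 = 0.6238
G = 1 − 0.6238 = 0.3762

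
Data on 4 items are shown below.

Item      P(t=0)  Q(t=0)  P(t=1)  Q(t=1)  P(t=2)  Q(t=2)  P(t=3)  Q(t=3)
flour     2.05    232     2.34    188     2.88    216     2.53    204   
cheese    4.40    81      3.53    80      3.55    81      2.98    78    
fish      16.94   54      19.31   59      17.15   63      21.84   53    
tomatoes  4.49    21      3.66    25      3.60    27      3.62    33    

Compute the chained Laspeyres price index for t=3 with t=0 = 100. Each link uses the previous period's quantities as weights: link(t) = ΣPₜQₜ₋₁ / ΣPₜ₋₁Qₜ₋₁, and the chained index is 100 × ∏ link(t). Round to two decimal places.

Link t=0→t=1:
ΣP(t=1)Q(t=0) = 2.34×232 + 3.53×81 + 19.31×54 + 3.66×21 = 542.88 + 285.93 + 1042.74 + 76.86 = 1948.41
ΣP(t=0)Q(t=0) = 2.05×232 + 4.40×81 + 16.94×54 + 4.49×21 = 475.6 + 356.4 + 914.76 + 94.29 = 1841.05
link = 1948.41/1841.05 = 1.058315
Link t=1→t=2:
ΣP(t=2)Q(t=1) = 2.88×188 + 3.55×80 + 17.15×59 + 3.60×25 = 541.44 + 284 + 1011.85 + 90 = 1927.29
ΣP(t=1)Q(t=1) = 2.34×188 + 3.53×80 + 19.31×59 + 3.66×25 = 439.92 + 282.4 + 1139.29 + 91.5 = 1953.11
link = 1927.29/1953.11 = 0.986780
Link t=2→t=3:
ΣP(t=3)Q(t=2) = 2.53×216 + 2.98×81 + 21.84×63 + 3.62×27 = 546.48 + 241.38 + 1375.92 + 97.74 = 2261.52
ΣP(t=2)Q(t=2) = 2.88×216 + 3.55×81 + 17.15×63 + 3.60×27 = 622.08 + 287.55 + 1080.45 + 97.2 = 2087.28
link = 2261.52/2087.28 = 1.083477
Chained index = 100 × 1.058315 × 0.986780 × 1.083477 = 113.1501

113.15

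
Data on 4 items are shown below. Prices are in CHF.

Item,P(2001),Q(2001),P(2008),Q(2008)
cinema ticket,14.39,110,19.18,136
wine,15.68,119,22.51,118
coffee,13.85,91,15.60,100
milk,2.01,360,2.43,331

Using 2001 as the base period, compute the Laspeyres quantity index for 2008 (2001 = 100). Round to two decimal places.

107.82

Laspeyres quantity index uses base-period prices as weights.
ΣP(2001)·Q(2008) = 14.39×136 + 15.68×118 + 13.85×100 + 2.01×331 = 1957.04 + 1850.24 + 1385 + 665.31 = 5857.59
ΣP(2001)·Q(2001) = 14.39×110 + 15.68×119 + 13.85×91 + 2.01×360 = 1582.9 + 1865.92 + 1260.35 + 723.6 = 5432.77
Index = 5857.59 / 5432.77 × 100 = 107.8196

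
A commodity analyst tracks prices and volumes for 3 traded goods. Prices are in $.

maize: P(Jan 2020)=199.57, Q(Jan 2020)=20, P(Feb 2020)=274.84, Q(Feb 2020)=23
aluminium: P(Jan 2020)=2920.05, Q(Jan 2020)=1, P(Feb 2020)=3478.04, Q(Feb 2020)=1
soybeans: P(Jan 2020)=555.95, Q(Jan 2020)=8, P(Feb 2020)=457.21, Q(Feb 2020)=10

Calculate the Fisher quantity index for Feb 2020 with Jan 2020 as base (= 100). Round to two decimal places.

Laspeyres component (base-period weights):
ΣP(Jan 2020)Q(Feb 2020) = 199.57×23 + 2920.05×1 + 555.95×10 = 4590.11 + 2920.05 + 5559.5 = 13069.66
ΣP(Jan 2020)Q(Jan 2020) = 199.57×20 + 2920.05×1 + 555.95×8 = 3991.4 + 2920.05 + 4447.6 = 11359.05
L = 13069.66 / 11359.05 × 100 = 115.0594
Paasche component (current-period weights):
ΣP(Feb 2020)Q(Feb 2020) = 274.84×23 + 3478.04×1 + 457.21×10 = 6321.32 + 3478.04 + 4572.1 = 14371.46
ΣP(Feb 2020)Q(Jan 2020) = 274.84×20 + 3478.04×1 + 457.21×8 = 5496.8 + 3478.04 + 3657.68 = 12632.52
P = 14371.46 / 12632.52 × 100 = 113.7656
Fisher = √(L × P) = √(115.0594 × 113.7656) = 114.4107

114.41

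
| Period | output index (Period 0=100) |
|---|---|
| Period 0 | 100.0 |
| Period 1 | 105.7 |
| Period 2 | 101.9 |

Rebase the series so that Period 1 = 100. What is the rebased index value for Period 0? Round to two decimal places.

94.61

Rebased(Period 0) = 100.0 / 105.7 × 100 = 94.6074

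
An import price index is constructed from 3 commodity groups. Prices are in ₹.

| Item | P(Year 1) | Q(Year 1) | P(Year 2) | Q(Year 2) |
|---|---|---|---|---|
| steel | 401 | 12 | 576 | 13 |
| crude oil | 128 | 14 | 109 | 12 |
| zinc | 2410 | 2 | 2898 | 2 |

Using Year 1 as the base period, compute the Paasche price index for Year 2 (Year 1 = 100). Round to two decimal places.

126.13

Paasche price index uses current-period quantities as weights.
ΣP(Year 2)·Q(Year 2) = 576×13 + 109×12 + 2898×2 = 7488 + 1308 + 5796 = 14592
ΣP(Year 1)·Q(Year 2) = 401×13 + 128×12 + 2410×2 = 5213 + 1536 + 4820 = 11569
Index = 14592 / 11569 × 100 = 126.1302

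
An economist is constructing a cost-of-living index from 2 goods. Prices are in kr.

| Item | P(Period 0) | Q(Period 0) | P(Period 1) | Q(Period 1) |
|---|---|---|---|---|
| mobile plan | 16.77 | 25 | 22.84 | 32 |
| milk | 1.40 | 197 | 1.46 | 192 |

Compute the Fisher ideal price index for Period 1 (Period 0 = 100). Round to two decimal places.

Laspeyres component (base-period weights):
ΣP(Period 1)Q(Period 0) = 22.84×25 + 1.46×197 = 571 + 287.62 = 858.62
ΣP(Period 0)Q(Period 0) = 16.77×25 + 1.40×197 = 419.25 + 275.8 = 695.05
L = 858.62 / 695.05 × 100 = 123.5336
Paasche component (current-period weights):
ΣP(Period 1)Q(Period 1) = 22.84×32 + 1.46×192 = 730.88 + 280.32 = 1011.2
ΣP(Period 0)Q(Period 1) = 16.77×32 + 1.40×192 = 536.64 + 268.8 = 805.44
P = 1011.2 / 805.44 × 100 = 125.5463
Fisher = √(L × P) = √(123.5336 × 125.5463) = 124.5359

124.54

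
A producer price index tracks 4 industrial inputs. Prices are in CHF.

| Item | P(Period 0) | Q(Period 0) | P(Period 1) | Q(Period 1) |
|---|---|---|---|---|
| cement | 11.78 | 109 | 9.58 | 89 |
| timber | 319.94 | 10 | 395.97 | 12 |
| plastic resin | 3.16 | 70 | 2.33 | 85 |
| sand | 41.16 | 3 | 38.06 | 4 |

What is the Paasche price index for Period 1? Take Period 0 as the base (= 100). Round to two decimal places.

Paasche price index uses current-period quantities as weights.
ΣP(Period 1)·Q(Period 1) = 9.58×89 + 395.97×12 + 2.33×85 + 38.06×4 = 852.62 + 4751.64 + 198.05 + 152.24 = 5954.55
ΣP(Period 0)·Q(Period 1) = 11.78×89 + 319.94×12 + 3.16×85 + 41.16×4 = 1048.42 + 3839.28 + 268.6 + 164.64 = 5320.94
Index = 5954.55 / 5320.94 × 100 = 111.9079

111.91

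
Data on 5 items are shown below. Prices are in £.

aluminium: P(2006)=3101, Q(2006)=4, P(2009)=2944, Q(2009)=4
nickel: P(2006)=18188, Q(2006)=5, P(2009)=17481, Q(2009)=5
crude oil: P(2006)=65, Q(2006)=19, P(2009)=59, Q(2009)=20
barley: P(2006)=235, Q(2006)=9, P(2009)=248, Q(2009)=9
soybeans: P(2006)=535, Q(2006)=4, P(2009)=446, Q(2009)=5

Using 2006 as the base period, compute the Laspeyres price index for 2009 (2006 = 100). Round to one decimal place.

Laspeyres price index uses base-period quantities as weights.
ΣP(2009)·Q(2006) = 2944×4 + 17481×5 + 59×19 + 248×9 + 446×4 = 11776 + 87405 + 1121 + 2232 + 1784 = 104318
ΣP(2006)·Q(2006) = 3101×4 + 18188×5 + 65×19 + 235×9 + 535×4 = 12404 + 90940 + 1235 + 2115 + 2140 = 108834
Index = 104318 / 108834 × 100 = 95.8506

95.9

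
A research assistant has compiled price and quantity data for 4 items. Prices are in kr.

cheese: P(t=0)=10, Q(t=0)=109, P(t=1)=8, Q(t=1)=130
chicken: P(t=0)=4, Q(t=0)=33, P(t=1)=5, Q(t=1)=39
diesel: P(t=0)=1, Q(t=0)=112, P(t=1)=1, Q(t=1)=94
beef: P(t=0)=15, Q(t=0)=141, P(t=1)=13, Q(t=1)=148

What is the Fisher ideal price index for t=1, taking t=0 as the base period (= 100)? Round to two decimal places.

Laspeyres component (base-period weights):
ΣP(t=1)Q(t=0) = 8×109 + 5×33 + 1×112 + 13×141 = 872 + 165 + 112 + 1833 = 2982
ΣP(t=0)Q(t=0) = 10×109 + 4×33 + 1×112 + 15×141 = 1090 + 132 + 112 + 2115 = 3449
L = 2982 / 3449 × 100 = 86.4598
Paasche component (current-period weights):
ΣP(t=1)Q(t=1) = 8×130 + 5×39 + 1×94 + 13×148 = 1040 + 195 + 94 + 1924 = 3253
ΣP(t=0)Q(t=1) = 10×130 + 4×39 + 1×94 + 15×148 = 1300 + 156 + 94 + 2220 = 3770
P = 3253 / 3770 × 100 = 86.2865
Fisher = √(L × P) = √(86.4598 × 86.2865) = 86.3731

86.37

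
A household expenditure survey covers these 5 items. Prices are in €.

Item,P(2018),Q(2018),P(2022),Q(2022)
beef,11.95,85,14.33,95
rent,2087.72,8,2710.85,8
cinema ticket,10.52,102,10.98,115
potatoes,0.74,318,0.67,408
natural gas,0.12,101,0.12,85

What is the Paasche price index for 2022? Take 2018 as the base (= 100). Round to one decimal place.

Paasche price index uses current-period quantities as weights.
ΣP(2022)·Q(2022) = 14.33×95 + 2710.85×8 + 10.98×115 + 0.67×408 + 0.12×85 = 1361.35 + 21686.8 + 1262.7 + 273.36 + 10.2 = 24594.41
ΣP(2018)·Q(2022) = 11.95×95 + 2087.72×8 + 10.52×115 + 0.74×408 + 0.12×85 = 1135.25 + 16701.76 + 1209.8 + 301.92 + 10.2 = 19358.93
Index = 24594.41 / 19358.93 × 100 = 127.0443

127.0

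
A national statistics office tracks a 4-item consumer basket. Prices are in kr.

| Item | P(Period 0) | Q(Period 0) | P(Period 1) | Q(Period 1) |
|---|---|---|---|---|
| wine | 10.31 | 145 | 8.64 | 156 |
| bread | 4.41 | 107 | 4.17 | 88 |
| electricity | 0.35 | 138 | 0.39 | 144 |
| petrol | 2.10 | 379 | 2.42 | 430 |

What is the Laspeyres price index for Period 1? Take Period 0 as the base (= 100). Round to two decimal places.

Laspeyres price index uses base-period quantities as weights.
ΣP(Period 1)·Q(Period 0) = 8.64×145 + 4.17×107 + 0.39×138 + 2.42×379 = 1252.8 + 446.19 + 53.82 + 917.18 = 2669.99
ΣP(Period 0)·Q(Period 0) = 10.31×145 + 4.41×107 + 0.35×138 + 2.10×379 = 1494.95 + 471.87 + 48.3 + 795.9 = 2811.02
Index = 2669.99 / 2811.02 × 100 = 94.9830

94.98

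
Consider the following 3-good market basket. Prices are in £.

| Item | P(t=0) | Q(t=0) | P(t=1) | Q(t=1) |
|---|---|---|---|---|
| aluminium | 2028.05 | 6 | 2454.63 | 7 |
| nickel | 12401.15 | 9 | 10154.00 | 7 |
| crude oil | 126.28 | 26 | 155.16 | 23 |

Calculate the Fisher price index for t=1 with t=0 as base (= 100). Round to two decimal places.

87.53

Laspeyres component (base-period weights):
ΣP(t=1)Q(t=0) = 2454.63×6 + 10154.00×9 + 155.16×26 = 14727.78 + 91386 + 4034.16 = 110147.94
ΣP(t=0)Q(t=0) = 2028.05×6 + 12401.15×9 + 126.28×26 = 12168.3 + 111610.35 + 3283.28 = 127061.93
L = 110147.94 / 127061.93 × 100 = 86.6884
Paasche component (current-period weights):
ΣP(t=1)Q(t=1) = 2454.63×7 + 10154.00×7 + 155.16×23 = 17182.41 + 71078 + 3568.68 = 91829.09
ΣP(t=0)Q(t=1) = 2028.05×7 + 12401.15×7 + 126.28×23 = 14196.35 + 86808.05 + 2904.44 = 103908.84
P = 91829.09 / 103908.84 × 100 = 88.3747
Fisher = √(L × P) = √(86.6884 × 88.3747) = 87.5275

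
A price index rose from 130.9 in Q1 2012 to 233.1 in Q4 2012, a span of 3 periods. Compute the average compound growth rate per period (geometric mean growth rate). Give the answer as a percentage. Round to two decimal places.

21.21%

Growth factor = (233.1/130.9)^(1/3) = (1.780749)^(1/3) = 1.212088
Growth rate = 1.212088 − 1 = 0.212088 = 21.2088%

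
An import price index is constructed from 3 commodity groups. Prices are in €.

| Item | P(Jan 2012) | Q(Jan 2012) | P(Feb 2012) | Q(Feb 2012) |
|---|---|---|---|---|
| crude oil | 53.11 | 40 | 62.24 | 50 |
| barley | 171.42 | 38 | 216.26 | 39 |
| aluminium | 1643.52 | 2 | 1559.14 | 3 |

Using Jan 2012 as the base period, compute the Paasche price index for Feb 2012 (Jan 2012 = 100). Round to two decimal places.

113.68

Paasche price index uses current-period quantities as weights.
ΣP(Feb 2012)·Q(Feb 2012) = 62.24×50 + 216.26×39 + 1559.14×3 = 3112 + 8434.14 + 4677.42 = 16223.56
ΣP(Jan 2012)·Q(Feb 2012) = 53.11×50 + 171.42×39 + 1643.52×3 = 2655.5 + 6685.38 + 4930.56 = 14271.44
Index = 16223.56 / 14271.44 × 100 = 113.6785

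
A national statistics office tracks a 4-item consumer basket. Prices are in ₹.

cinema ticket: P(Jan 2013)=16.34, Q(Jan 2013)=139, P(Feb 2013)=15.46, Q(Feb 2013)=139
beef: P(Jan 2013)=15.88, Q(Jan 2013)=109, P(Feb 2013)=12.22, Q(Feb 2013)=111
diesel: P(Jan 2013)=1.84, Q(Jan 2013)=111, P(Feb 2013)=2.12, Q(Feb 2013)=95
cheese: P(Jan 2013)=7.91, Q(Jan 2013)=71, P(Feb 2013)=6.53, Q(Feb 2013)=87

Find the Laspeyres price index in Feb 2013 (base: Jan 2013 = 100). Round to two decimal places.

Laspeyres price index uses base-period quantities as weights.
ΣP(Feb 2013)·Q(Jan 2013) = 15.46×139 + 12.22×109 + 2.12×111 + 6.53×71 = 2148.94 + 1331.98 + 235.32 + 463.63 = 4179.87
ΣP(Jan 2013)·Q(Jan 2013) = 16.34×139 + 15.88×109 + 1.84×111 + 7.91×71 = 2271.26 + 1730.92 + 204.24 + 561.61 = 4768.03
Index = 4179.87 / 4768.03 × 100 = 87.6645

87.66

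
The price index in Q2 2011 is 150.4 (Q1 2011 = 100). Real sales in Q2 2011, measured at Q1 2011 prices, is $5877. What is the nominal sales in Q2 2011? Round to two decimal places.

8839.01

Nominal = Real × (Index/100) = 5877 × (150.4/100)
        = 5877 × 1.504 = 8839.0080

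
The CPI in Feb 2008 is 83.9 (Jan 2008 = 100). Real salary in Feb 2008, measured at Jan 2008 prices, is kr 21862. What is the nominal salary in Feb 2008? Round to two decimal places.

Nominal = Real × (Index/100) = 21862 × (83.9/100)
        = 21862 × 0.839 = 18342.2180

18342.22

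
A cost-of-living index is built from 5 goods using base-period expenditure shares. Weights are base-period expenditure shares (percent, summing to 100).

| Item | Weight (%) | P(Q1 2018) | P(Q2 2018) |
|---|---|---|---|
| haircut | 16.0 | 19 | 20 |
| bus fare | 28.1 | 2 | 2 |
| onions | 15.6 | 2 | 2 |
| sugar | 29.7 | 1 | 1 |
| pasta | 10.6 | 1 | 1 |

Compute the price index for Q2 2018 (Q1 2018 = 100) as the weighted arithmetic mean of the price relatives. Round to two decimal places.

100.84

haircut: 16.0 × (20/19) = 16.0 × 1.052632 = 16.8421
bus fare: 28.1 × (2/2) = 28.1 × 1.000000 = 28.1000
onions: 15.6 × (2/2) = 15.6 × 1.000000 = 15.6000
sugar: 29.7 × (1/1) = 29.7 × 1.000000 = 29.7000
pasta: 10.6 × (1/1) = 10.6 × 1.000000 = 10.6000
Index = Σ wᵢ·(p₁ᵢ/p₀ᵢ) = 16.8421 + 28.1000 + 15.6000 + 29.7000 + 10.6000 = 100.8421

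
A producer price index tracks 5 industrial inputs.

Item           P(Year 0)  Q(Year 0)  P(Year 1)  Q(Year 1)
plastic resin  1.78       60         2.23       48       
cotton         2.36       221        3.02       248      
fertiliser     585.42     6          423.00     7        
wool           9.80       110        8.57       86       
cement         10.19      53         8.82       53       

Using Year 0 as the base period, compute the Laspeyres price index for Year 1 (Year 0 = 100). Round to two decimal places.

Laspeyres price index uses base-period quantities as weights.
ΣP(Year 1)·Q(Year 0) = 2.23×60 + 3.02×221 + 423.00×6 + 8.57×110 + 8.82×53 = 133.8 + 667.42 + 2538 + 942.7 + 467.46 = 4749.38
ΣP(Year 0)·Q(Year 0) = 1.78×60 + 2.36×221 + 585.42×6 + 9.80×110 + 10.19×53 = 106.8 + 521.56 + 3512.52 + 1078 + 540.07 = 5758.95
Index = 4749.38 / 5758.95 × 100 = 82.4695

82.47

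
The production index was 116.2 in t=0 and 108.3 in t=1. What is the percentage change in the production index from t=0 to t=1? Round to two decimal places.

Change = (108.3 − 116.2) / 116.2 × 100
       = -7.9 / 116.2 × 100 = -6.7986%

-6.80%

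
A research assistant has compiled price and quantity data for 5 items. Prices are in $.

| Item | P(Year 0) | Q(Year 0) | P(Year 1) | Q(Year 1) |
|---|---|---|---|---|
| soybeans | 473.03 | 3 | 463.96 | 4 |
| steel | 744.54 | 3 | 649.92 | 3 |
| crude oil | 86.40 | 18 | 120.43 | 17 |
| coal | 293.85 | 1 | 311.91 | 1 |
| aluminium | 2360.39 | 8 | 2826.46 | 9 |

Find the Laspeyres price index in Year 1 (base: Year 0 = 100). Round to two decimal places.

116.60

Laspeyres price index uses base-period quantities as weights.
ΣP(Year 1)·Q(Year 0) = 463.96×3 + 649.92×3 + 120.43×18 + 311.91×1 + 2826.46×8 = 1391.88 + 1949.76 + 2167.74 + 311.91 + 22611.68 = 28432.97
ΣP(Year 0)·Q(Year 0) = 473.03×3 + 744.54×3 + 86.40×18 + 293.85×1 + 2360.39×8 = 1419.09 + 2233.62 + 1555.2 + 293.85 + 18883.12 = 24384.88
Index = 28432.97 / 24384.88 × 100 = 116.6008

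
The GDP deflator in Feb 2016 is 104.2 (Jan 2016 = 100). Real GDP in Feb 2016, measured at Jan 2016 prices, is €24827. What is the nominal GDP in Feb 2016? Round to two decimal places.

25869.73

Nominal = Real × (Index/100) = 24827 × (104.2/100)
        = 24827 × 1.042 = 25869.7340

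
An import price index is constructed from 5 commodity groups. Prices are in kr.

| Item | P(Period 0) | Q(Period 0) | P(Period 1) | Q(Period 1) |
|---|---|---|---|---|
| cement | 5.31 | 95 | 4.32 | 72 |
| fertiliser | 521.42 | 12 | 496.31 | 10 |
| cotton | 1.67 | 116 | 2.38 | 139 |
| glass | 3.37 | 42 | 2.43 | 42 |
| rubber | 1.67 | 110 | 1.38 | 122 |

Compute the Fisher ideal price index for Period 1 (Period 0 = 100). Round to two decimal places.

94.94

Laspeyres component (base-period weights):
ΣP(Period 1)Q(Period 0) = 4.32×95 + 496.31×12 + 2.38×116 + 2.43×42 + 1.38×110 = 410.4 + 5955.72 + 276.08 + 102.06 + 151.8 = 6896.06
ΣP(Period 0)Q(Period 0) = 5.31×95 + 521.42×12 + 1.67×116 + 3.37×42 + 1.67×110 = 504.45 + 6257.04 + 193.72 + 141.54 + 183.7 = 7280.45
L = 6896.06 / 7280.45 × 100 = 94.7202
Paasche component (current-period weights):
ΣP(Period 1)Q(Period 1) = 4.32×72 + 496.31×10 + 2.38×139 + 2.43×42 + 1.38×122 = 311.04 + 4963.1 + 330.82 + 102.06 + 168.36 = 5875.38
ΣP(Period 0)Q(Period 1) = 5.31×72 + 521.42×10 + 1.67×139 + 3.37×42 + 1.67×122 = 382.32 + 5214.2 + 232.13 + 141.54 + 203.74 = 6173.93
P = 5875.38 / 6173.93 × 100 = 95.1643
Fisher = √(L × P) = √(94.7202 × 95.1643) = 94.9420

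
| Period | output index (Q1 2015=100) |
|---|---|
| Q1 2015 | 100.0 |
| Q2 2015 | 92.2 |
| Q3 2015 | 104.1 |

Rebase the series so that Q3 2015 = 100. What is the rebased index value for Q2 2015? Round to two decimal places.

Rebased(Q2 2015) = 92.2 / 104.1 × 100 = 88.5687

88.57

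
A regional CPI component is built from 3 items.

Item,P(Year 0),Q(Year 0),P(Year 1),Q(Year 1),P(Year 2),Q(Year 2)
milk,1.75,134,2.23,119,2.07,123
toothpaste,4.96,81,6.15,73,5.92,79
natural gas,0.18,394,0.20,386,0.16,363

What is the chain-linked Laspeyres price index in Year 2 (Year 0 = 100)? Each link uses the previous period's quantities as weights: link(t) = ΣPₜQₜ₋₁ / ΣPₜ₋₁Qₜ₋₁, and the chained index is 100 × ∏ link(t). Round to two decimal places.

115.82

Link Year 0→Year 1:
ΣP(Year 1)Q(Year 0) = 2.23×134 + 6.15×81 + 0.20×394 = 298.82 + 498.15 + 78.8 = 875.77
ΣP(Year 0)Q(Year 0) = 1.75×134 + 4.96×81 + 0.18×394 = 234.5 + 401.76 + 70.92 = 707.18
link = 875.77/707.18 = 1.238398
Link Year 1→Year 2:
ΣP(Year 2)Q(Year 1) = 2.07×119 + 5.92×73 + 0.16×386 = 246.33 + 432.16 + 61.76 = 740.25
ΣP(Year 1)Q(Year 1) = 2.23×119 + 6.15×73 + 0.20×386 = 265.37 + 448.95 + 77.2 = 791.52
link = 740.25/791.52 = 0.935226
Chained index = 100 × 1.238398 × 0.935226 = 115.8181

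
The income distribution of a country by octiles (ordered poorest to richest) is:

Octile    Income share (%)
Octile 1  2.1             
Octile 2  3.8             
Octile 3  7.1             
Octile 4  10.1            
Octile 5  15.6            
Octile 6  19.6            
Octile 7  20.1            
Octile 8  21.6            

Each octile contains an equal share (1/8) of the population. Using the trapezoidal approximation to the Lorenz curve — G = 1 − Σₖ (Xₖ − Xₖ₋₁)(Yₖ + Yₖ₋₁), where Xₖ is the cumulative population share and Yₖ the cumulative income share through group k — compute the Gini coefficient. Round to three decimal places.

0.326

Cumulative income shares Yₖ: 0.0210, 0.0590, 0.1300, 0.2310, 0.3870, 0.5830, 0.7840, 1.0000
Σ (Xₖ−Xₖ₋₁)(Yₖ+Yₖ₋₁) = (1/8)(0.0210+0.0000) + (1/8)(0.0590+0.0210) + (1/8)(0.1300+0.0590) + (1/8)(0.2310+0.1300) + (1/8)(0.3870+0.2310) + (1/8)(0.5830+0.3870) + (1/8)(0.7840+0.5830) + (1/8)(1.0000+0.7840)
  = 0.0026 + 0.0100 + 0.0236 + 0.0451 + 0.0772 + 0.1212 + 0.1709 + 0.2230 = 0.6737
G = 1 − 0.6737 = 0.3263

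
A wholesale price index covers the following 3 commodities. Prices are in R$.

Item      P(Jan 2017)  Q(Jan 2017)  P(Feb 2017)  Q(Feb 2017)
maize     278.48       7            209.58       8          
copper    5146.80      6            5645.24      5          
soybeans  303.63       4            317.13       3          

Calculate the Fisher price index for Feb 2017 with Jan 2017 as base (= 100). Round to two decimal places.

Laspeyres component (base-period weights):
ΣP(Feb 2017)Q(Jan 2017) = 209.58×7 + 5645.24×6 + 317.13×4 = 1467.06 + 33871.44 + 1268.52 = 36607.02
ΣP(Jan 2017)Q(Jan 2017) = 278.48×7 + 5146.80×6 + 303.63×4 = 1949.36 + 30880.8 + 1214.52 = 34044.68
L = 36607.02 / 34044.68 × 100 = 107.5264
Paasche component (current-period weights):
ΣP(Feb 2017)Q(Feb 2017) = 209.58×8 + 5645.24×5 + 317.13×3 = 1676.64 + 28226.2 + 951.39 = 30854.23
ΣP(Jan 2017)Q(Feb 2017) = 278.48×8 + 5146.80×5 + 303.63×3 = 2227.84 + 25734 + 910.89 = 28872.73
P = 30854.23 / 28872.73 × 100 = 106.8629
Fisher = √(L × P) = √(107.5264 × 106.8629) = 107.1941

107.19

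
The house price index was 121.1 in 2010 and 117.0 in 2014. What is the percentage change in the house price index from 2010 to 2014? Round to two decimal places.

-3.39%

Change = (117.0 − 121.1) / 121.1 × 100
       = -4.1 / 121.1 × 100 = -3.3856%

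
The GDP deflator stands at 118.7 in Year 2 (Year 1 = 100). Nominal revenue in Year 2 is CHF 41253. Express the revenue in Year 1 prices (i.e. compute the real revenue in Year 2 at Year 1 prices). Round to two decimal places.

34754.00

Real = Nominal ÷ (Index/100) = 41253 ÷ (118.7/100)
     = 41253 ÷ 1.187 = 34754.0017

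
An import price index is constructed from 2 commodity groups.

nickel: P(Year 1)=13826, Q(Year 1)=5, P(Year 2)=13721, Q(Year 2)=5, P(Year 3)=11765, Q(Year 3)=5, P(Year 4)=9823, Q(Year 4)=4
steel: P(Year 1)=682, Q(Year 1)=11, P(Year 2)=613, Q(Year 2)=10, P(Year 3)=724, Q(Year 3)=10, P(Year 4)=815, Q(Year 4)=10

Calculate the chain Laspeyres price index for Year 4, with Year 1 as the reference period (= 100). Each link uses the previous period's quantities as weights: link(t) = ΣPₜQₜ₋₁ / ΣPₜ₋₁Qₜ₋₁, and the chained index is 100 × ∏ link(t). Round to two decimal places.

Link Year 1→Year 2:
ΣP(Year 2)Q(Year 1) = 13721×5 + 613×11 = 68605 + 6743 = 75348
ΣP(Year 1)Q(Year 1) = 13826×5 + 682×11 = 69130 + 7502 = 76632
link = 75348/76632 = 0.983245
Link Year 2→Year 3:
ΣP(Year 3)Q(Year 2) = 11765×5 + 724×10 = 58825 + 7240 = 66065
ΣP(Year 2)Q(Year 2) = 13721×5 + 613×10 = 68605 + 6130 = 74735
link = 66065/74735 = 0.883990
Link Year 3→Year 4:
ΣP(Year 4)Q(Year 3) = 9823×5 + 815×10 = 49115 + 8150 = 57265
ΣP(Year 3)Q(Year 3) = 11765×5 + 724×10 = 58825 + 7240 = 66065
link = 57265/66065 = 0.866798
Chained index = 100 × 0.983245 × 0.883990 × 0.866798 = 75.3402

75.34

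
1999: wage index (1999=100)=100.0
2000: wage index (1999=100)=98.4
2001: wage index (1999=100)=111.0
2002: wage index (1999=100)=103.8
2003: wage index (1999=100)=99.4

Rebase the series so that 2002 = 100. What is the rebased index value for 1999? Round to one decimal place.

96.3

Rebased(1999) = 100.0 / 103.8 × 100 = 96.3391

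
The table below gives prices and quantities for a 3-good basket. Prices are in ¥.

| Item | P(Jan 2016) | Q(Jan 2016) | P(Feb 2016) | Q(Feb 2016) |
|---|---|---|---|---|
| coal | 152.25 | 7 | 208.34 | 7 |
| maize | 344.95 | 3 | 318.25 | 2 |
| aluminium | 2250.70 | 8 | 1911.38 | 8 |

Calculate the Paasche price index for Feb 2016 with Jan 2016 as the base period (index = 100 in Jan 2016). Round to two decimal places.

Paasche price index uses current-period quantities as weights.
ΣP(Feb 2016)·Q(Feb 2016) = 208.34×7 + 318.25×2 + 1911.38×8 = 1458.38 + 636.5 + 15291.04 = 17385.92
ΣP(Jan 2016)·Q(Feb 2016) = 152.25×7 + 344.95×2 + 2250.70×8 = 1065.75 + 689.9 + 18005.6 = 19761.25
Index = 17385.92 / 19761.25 × 100 = 87.9799

87.98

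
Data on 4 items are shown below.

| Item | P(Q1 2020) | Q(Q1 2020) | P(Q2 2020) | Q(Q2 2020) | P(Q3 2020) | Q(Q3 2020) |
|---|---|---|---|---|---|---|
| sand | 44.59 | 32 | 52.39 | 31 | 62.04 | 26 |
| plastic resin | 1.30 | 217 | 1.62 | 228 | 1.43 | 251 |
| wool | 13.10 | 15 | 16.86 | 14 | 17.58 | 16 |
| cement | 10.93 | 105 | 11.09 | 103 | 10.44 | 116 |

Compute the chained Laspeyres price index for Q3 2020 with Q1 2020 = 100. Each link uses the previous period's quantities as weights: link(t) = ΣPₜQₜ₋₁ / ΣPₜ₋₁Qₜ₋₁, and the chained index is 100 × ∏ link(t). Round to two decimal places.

Link Q1 2020→Q2 2020:
ΣP(Q2 2020)Q(Q1 2020) = 52.39×32 + 1.62×217 + 16.86×15 + 11.09×105 = 1676.48 + 351.54 + 252.9 + 1164.45 = 3445.37
ΣP(Q1 2020)Q(Q1 2020) = 44.59×32 + 1.30×217 + 13.10×15 + 10.93×105 = 1426.88 + 282.1 + 196.5 + 1147.65 = 3053.13
link = 3445.37/3053.13 = 1.128471
Link Q2 2020→Q3 2020:
ΣP(Q3 2020)Q(Q2 2020) = 62.04×31 + 1.43×228 + 17.58×14 + 10.44×103 = 1923.24 + 326.04 + 246.12 + 1075.32 = 3570.72
ΣP(Q2 2020)Q(Q2 2020) = 52.39×31 + 1.62×228 + 16.86×14 + 11.09×103 = 1624.09 + 369.36 + 236.04 + 1142.27 = 3371.76
link = 3570.72/3371.76 = 1.059008
Chained index = 100 × 1.128471 × 1.059008 = 119.5060

119.51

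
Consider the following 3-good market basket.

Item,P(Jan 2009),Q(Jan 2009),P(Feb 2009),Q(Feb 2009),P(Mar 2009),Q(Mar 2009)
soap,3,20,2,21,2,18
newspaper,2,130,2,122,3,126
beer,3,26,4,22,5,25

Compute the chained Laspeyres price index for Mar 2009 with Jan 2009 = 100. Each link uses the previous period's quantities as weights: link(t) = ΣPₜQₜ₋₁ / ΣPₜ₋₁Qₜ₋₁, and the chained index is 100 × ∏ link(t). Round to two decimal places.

Link Jan 2009→Feb 2009:
ΣP(Feb 2009)Q(Jan 2009) = 2×20 + 2×130 + 4×26 = 40 + 260 + 104 = 404
ΣP(Jan 2009)Q(Jan 2009) = 3×20 + 2×130 + 3×26 = 60 + 260 + 78 = 398
link = 404/398 = 1.015075
Link Feb 2009→Mar 2009:
ΣP(Mar 2009)Q(Feb 2009) = 2×21 + 3×122 + 5×22 = 42 + 366 + 110 = 518
ΣP(Feb 2009)Q(Feb 2009) = 2×21 + 2×122 + 4×22 = 42 + 244 + 88 = 374
link = 518/374 = 1.385027
Chained index = 100 × 1.015075 × 1.385027 = 140.5907

140.59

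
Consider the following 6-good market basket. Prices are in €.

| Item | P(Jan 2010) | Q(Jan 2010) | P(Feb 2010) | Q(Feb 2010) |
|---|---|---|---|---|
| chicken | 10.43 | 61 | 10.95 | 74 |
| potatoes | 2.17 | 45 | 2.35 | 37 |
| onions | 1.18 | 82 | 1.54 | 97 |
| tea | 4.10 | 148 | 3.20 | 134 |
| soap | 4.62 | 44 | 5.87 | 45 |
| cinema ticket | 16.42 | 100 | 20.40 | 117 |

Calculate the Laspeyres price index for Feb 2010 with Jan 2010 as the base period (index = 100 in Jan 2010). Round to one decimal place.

Laspeyres price index uses base-period quantities as weights.
ΣP(Feb 2010)·Q(Jan 2010) = 10.95×61 + 2.35×45 + 1.54×82 + 3.20×148 + 5.87×44 + 20.40×100 = 667.95 + 105.75 + 126.28 + 473.6 + 258.28 + 2040 = 3671.86
ΣP(Jan 2010)·Q(Jan 2010) = 10.43×61 + 2.17×45 + 1.18×82 + 4.10×148 + 4.62×44 + 16.42×100 = 636.23 + 97.65 + 96.76 + 606.8 + 203.28 + 1642 = 3282.72
Index = 3671.86 / 3282.72 × 100 = 111.8542

111.9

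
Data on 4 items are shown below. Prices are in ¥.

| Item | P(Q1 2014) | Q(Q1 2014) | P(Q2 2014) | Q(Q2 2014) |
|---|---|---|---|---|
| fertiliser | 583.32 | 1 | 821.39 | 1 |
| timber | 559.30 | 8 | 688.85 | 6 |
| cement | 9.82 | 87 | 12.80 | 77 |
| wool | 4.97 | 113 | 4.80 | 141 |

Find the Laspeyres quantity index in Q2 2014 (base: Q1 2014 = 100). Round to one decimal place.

Laspeyres quantity index uses base-period prices as weights.
ΣP(Q1 2014)·Q(Q2 2014) = 583.32×1 + 559.30×6 + 9.82×77 + 4.97×141 = 583.32 + 3355.8 + 756.14 + 700.77 = 5396.03
ΣP(Q1 2014)·Q(Q1 2014) = 583.32×1 + 559.30×8 + 9.82×87 + 4.97×113 = 583.32 + 4474.4 + 854.34 + 561.61 = 6473.67
Index = 5396.03 / 6473.67 × 100 = 83.3535

83.4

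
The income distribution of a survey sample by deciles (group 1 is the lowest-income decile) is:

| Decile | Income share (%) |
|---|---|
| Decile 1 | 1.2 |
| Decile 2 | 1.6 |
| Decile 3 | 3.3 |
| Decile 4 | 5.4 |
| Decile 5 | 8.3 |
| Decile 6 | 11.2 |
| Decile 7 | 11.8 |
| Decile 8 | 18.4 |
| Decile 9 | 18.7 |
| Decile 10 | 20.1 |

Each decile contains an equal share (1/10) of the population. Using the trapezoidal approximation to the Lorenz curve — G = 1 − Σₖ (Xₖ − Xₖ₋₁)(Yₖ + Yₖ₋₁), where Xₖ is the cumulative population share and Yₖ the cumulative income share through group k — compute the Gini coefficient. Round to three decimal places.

Cumulative income shares Yₖ: 0.0120, 0.0280, 0.0610, 0.1150, 0.1980, 0.3100, 0.4280, 0.6120, 0.7990, 1.0000
Σ (Xₖ−Xₖ₋₁)(Yₖ+Yₖ₋₁) = (1/10)(0.0120+0.0000) + (1/10)(0.0280+0.0120) + (1/10)(0.0610+0.0280) + (1/10)(0.1150+0.0610) + (1/10)(0.1980+0.1150) + (1/10)(0.3100+0.1980) + (1/10)(0.4280+0.3100) + (1/10)(0.6120+0.4280) + (1/10)(0.7990+0.6120) + (1/10)(1.0000+0.7990)
  = 0.0012 + 0.0040 + 0.0089 + 0.0176 + 0.0313 + 0.0508 + 0.0738 + 0.1040 + 0.1411 + 0.1799 = 0.6126
G = 1 − 0.6126 = 0.3874

0.387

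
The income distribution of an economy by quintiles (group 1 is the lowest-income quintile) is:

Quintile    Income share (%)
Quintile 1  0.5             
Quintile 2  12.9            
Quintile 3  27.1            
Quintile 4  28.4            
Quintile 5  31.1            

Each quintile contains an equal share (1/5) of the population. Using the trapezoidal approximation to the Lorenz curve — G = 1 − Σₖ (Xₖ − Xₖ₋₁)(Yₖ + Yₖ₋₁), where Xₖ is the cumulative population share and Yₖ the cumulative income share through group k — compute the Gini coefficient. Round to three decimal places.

Cumulative income shares Yₖ: 0.0050, 0.1340, 0.4050, 0.6890, 1.0000
Σ (Xₖ−Xₖ₋₁)(Yₖ+Yₖ₋₁) = (1/5)(0.0050+0.0000) + (1/5)(0.1340+0.0050) + (1/5)(0.4050+0.1340) + (1/5)(0.6890+0.4050) + (1/5)(1.0000+0.6890)
  = 0.0010 + 0.0278 + 0.1078 + 0.2188 + 0.3378 = 0.6932
G = 1 − 0.6932 = 0.3068

0.307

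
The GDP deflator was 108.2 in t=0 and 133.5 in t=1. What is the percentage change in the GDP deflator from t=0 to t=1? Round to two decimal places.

Change = (133.5 − 108.2) / 108.2 × 100
       = 25.3 / 108.2 × 100 = 23.3826%

23.38%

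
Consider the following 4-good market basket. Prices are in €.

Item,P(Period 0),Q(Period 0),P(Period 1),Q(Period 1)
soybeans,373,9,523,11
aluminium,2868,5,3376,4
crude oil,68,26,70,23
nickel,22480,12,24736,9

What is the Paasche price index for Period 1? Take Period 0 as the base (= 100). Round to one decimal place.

Paasche price index uses current-period quantities as weights.
ΣP(Period 1)·Q(Period 1) = 523×11 + 3376×4 + 70×23 + 24736×9 = 5753 + 13504 + 1610 + 222624 = 243491
ΣP(Period 0)·Q(Period 1) = 373×11 + 2868×4 + 68×23 + 22480×9 = 4103 + 11472 + 1564 + 202320 = 219459
Index = 243491 / 219459 × 100 = 110.9506

111.0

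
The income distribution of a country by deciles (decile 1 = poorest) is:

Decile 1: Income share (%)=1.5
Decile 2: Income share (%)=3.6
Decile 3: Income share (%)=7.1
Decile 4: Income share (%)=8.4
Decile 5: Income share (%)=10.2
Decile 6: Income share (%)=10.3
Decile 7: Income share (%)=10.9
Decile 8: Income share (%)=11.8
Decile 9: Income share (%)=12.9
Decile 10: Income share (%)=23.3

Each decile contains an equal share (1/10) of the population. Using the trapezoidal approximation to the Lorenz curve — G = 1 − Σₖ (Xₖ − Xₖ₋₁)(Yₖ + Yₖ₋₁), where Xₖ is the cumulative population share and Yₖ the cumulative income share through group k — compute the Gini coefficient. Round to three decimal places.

0.292

Cumulative income shares Yₖ: 0.0150, 0.0510, 0.1220, 0.2060, 0.3080, 0.4110, 0.5200, 0.6380, 0.7670, 1.0000
Σ (Xₖ−Xₖ₋₁)(Yₖ+Yₖ₋₁) = (1/10)(0.0150+0.0000) + (1/10)(0.0510+0.0150) + (1/10)(0.1220+0.0510) + (1/10)(0.2060+0.1220) + (1/10)(0.3080+0.2060) + (1/10)(0.4110+0.3080) + (1/10)(0.5200+0.4110) + (1/10)(0.6380+0.5200) + (1/10)(0.7670+0.6380) + (1/10)(1.0000+0.7670)
  = 0.0015 + 0.0066 + 0.0173 + 0.0328 + 0.0514 + 0.0719 + 0.0931 + 0.1158 + 0.1405 + 0.1767 = 0.7076
G = 1 − 0.7076 = 0.2924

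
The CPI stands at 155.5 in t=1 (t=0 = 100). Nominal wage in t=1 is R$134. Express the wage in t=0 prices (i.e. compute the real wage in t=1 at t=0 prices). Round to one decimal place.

86.2

Real = Nominal ÷ (Index/100) = 134 ÷ (155.5/100)
     = 134 ÷ 1.555 = 86.1736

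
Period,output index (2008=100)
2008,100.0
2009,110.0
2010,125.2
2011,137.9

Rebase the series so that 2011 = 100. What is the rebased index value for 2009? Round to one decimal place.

79.8

Rebased(2009) = 110.0 / 137.9 × 100 = 79.7679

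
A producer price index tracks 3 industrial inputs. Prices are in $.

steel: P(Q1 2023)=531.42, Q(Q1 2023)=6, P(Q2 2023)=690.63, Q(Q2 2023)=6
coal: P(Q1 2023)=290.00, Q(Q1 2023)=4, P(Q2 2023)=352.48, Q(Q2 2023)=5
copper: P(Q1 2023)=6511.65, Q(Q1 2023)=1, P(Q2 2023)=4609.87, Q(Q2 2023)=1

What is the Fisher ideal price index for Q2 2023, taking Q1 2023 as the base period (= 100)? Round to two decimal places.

Laspeyres component (base-period weights):
ΣP(Q2 2023)Q(Q1 2023) = 690.63×6 + 352.48×4 + 4609.87×1 = 4143.78 + 1409.92 + 4609.87 = 10163.57
ΣP(Q1 2023)Q(Q1 2023) = 531.42×6 + 290.00×4 + 6511.65×1 = 3188.52 + 1160 + 6511.65 = 10860.17
L = 10163.57 / 10860.17 × 100 = 93.5857
Paasche component (current-period weights):
ΣP(Q2 2023)Q(Q2 2023) = 690.63×6 + 352.48×5 + 4609.87×1 = 4143.78 + 1762.4 + 4609.87 = 10516.05
ΣP(Q1 2023)Q(Q2 2023) = 531.42×6 + 290.00×5 + 6511.65×1 = 3188.52 + 1450 + 6511.65 = 11150.17
P = 10516.05 / 11150.17 × 100 = 94.3129
Fisher = √(L × P) = √(93.5857 × 94.3129) = 93.9486

93.95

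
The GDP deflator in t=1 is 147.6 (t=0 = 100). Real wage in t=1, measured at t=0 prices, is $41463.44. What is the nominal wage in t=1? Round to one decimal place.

Nominal = Real × (Index/100) = 41463.44 × (147.6/100)
        = 41463.44 × 1.476 = 61200.0374

61200.0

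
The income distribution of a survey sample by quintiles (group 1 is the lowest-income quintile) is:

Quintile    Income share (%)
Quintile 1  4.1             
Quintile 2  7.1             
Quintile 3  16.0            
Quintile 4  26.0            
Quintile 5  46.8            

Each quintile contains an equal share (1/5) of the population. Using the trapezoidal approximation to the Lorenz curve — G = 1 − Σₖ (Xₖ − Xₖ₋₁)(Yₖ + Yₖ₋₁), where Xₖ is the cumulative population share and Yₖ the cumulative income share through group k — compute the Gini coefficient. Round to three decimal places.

Cumulative income shares Yₖ: 0.0410, 0.1120, 0.2720, 0.5320, 1.0000
Σ (Xₖ−Xₖ₋₁)(Yₖ+Yₖ₋₁) = (1/5)(0.0410+0.0000) + (1/5)(0.1120+0.0410) + (1/5)(0.2720+0.1120) + (1/5)(0.5320+0.2720) + (1/5)(1.0000+0.5320)
  = 0.0082 + 0.0306 + 0.0768 + 0.1608 + 0.3064 = 0.5828
G = 1 − 0.5828 = 0.4172

0.417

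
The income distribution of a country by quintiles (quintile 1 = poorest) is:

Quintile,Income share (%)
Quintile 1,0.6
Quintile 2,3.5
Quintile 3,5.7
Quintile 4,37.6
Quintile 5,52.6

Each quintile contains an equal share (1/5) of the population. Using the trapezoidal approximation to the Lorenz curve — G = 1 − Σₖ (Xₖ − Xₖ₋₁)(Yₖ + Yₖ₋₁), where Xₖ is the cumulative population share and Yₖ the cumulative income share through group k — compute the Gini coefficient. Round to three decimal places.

Cumulative income shares Yₖ: 0.0060, 0.0410, 0.0980, 0.4740, 1.0000
Σ (Xₖ−Xₖ₋₁)(Yₖ+Yₖ₋₁) = (1/5)(0.0060+0.0000) + (1/5)(0.0410+0.0060) + (1/5)(0.0980+0.0410) + (1/5)(0.4740+0.0980) + (1/5)(1.0000+0.4740)
  = 0.0012 + 0.0094 + 0.0278 + 0.1144 + 0.2948 = 0.4476
G = 1 − 0.4476 = 0.5524

0.552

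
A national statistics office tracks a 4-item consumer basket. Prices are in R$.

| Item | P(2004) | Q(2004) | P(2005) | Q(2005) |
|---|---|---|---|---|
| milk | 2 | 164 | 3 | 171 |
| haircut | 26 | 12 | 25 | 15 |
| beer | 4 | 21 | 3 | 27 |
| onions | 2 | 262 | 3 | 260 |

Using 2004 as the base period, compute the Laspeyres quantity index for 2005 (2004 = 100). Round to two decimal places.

108.97

Laspeyres quantity index uses base-period prices as weights.
ΣP(2004)·Q(2005) = 2×171 + 26×15 + 4×27 + 2×260 = 342 + 390 + 108 + 520 = 1360
ΣP(2004)·Q(2004) = 2×164 + 26×12 + 4×21 + 2×262 = 328 + 312 + 84 + 524 = 1248
Index = 1360 / 1248 × 100 = 108.9744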